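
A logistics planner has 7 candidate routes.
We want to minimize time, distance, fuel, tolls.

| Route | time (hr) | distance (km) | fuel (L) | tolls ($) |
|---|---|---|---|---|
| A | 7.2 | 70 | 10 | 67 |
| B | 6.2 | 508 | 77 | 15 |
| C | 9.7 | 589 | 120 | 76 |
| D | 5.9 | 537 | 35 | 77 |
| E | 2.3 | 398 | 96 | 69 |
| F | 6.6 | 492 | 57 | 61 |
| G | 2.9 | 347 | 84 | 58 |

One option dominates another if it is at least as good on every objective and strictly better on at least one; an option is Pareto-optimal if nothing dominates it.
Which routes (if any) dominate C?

A: time 7.2≤9.7, distance 70≤589, fuel 10≤120, tolls 67≤76 — dominates C.
B: time 6.2≤9.7, distance 508≤589, fuel 77≤120, tolls 15≤76 — dominates C.
E: time 2.3≤9.7, distance 398≤589, fuel 96≤120, tolls 69≤76 — dominates C.
F: time 6.6≤9.7, distance 492≤589, fuel 57≤120, tolls 61≤76 — dominates C.
G: time 2.9≤9.7, distance 347≤589, fuel 84≤120, tolls 58≤76 — dominates C.
Others (D) are each worse than C on at least one objective.

A, B, E, F, G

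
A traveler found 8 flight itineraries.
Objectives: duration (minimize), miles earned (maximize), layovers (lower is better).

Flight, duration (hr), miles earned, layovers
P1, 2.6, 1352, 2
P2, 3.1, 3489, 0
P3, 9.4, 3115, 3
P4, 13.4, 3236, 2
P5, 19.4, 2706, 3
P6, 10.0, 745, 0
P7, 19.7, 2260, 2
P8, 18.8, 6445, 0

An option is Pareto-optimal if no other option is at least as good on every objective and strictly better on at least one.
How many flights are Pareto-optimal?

3

P1: not dominated (best duration).
P2: not dominated.
P3: dominated by P2 (duration 3.1≤9.4, miles earned 3489≥3115, layovers 0≤3).
P4: dominated by P2 (duration 3.1≤13.4, miles earned 3489≥3236, layovers 0≤2).
P5: dominated by P2 (duration 3.1≤19.4, miles earned 3489≥2706, layovers 0≤3).
P6: dominated by P2 (duration 3.1≤10.0, miles earned 3489≥745, layovers 0≤0).
P7: dominated by P2 (duration 3.1≤19.7, miles earned 3489≥2260, layovers 0≤2).
P8: not dominated (best miles earned).
Pareto-optimal: P1, P2, P8 → 3.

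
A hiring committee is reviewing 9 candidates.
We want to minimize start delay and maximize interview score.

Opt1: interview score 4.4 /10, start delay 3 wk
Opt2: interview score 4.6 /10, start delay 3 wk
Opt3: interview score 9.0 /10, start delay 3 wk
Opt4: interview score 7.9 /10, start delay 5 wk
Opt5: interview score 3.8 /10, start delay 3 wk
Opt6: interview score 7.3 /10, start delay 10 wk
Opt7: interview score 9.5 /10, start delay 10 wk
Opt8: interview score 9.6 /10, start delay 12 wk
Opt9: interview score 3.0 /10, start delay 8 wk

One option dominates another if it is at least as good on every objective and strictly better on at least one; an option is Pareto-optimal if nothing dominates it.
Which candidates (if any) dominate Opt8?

Opt1: worse on interview score (4.4 vs 9.6).
Opt2: worse on interview score (4.6 vs 9.6).
Opt3: worse on interview score (9.0 vs 9.6).
Opt4: worse on interview score (7.9 vs 9.6).
Opt5: worse on interview score (3.8 vs 9.6).
Opt6: worse on interview score (7.3 vs 9.6).
Opt7: worse on interview score (9.5 vs 9.6).
Opt9: worse on interview score (3.0 vs 9.6).
No option dominates Opt8.

none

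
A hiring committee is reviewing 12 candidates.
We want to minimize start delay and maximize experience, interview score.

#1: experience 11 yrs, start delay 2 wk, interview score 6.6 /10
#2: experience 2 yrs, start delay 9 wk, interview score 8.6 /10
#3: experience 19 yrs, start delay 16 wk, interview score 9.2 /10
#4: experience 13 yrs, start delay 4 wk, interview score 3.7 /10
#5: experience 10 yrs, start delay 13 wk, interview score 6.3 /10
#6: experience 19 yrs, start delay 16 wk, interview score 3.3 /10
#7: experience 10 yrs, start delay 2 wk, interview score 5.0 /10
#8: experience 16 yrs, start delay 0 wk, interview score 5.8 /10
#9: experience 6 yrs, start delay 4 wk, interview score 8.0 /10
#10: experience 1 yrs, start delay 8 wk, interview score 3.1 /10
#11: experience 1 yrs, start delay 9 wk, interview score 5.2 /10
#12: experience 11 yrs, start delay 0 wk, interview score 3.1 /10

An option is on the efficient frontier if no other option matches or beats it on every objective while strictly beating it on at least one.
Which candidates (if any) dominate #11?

#1, #2, #8, #9

#1: experience 11≥1, start delay 2≤9, interview score 6.6≥5.2 — dominates #11.
#2: experience 2≥1, start delay 9≤9, interview score 8.6≥5.2 — dominates #11.
#8: experience 16≥1, start delay 0≤9, interview score 5.8≥5.2 — dominates #11.
#9: experience 6≥1, start delay 4≤9, interview score 8.0≥5.2 — dominates #11.
Others (#3, #4, #5, #6, #7, #10, #12) are each worse than #11 on at least one objective.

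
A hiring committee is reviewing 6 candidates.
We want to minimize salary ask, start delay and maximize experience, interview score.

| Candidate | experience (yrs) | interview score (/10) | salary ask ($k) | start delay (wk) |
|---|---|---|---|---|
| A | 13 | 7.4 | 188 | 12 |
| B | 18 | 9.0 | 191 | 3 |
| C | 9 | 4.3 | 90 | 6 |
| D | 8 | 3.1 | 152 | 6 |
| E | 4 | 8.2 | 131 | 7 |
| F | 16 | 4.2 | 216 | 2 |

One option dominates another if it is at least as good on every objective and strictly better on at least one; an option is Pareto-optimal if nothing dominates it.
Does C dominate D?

C vs D: experience 9≥8, interview score 4.3≥3.1, salary ask 90≤152, start delay 6≤6 — C is at least as good on every objective with at least one strict improvement.

Yes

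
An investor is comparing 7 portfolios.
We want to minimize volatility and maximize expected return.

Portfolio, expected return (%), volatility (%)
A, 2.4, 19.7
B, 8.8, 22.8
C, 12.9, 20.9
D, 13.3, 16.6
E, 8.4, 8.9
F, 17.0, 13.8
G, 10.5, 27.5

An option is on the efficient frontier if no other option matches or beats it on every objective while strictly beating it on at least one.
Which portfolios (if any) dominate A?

D, E, F

D: expected return 13.3≥2.4, volatility 16.6≤19.7 — dominates A.
E: expected return 8.4≥2.4, volatility 8.9≤19.7 — dominates A.
F: expected return 17.0≥2.4, volatility 13.8≤19.7 — dominates A.
Others (B, C, G) are each worse than A on at least one objective.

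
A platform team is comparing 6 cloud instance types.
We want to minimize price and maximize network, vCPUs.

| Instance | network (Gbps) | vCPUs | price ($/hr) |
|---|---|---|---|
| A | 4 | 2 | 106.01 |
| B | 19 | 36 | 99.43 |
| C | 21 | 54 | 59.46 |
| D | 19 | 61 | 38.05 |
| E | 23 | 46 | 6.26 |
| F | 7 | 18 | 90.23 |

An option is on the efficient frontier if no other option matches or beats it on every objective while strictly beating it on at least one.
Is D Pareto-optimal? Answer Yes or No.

Yes

A: worse on network (4 vs 19).
B: worse on vCPUs (36 vs 61).
C: worse on vCPUs (54 vs 61).
E: worse on vCPUs (46 vs 61).
F: worse on network (7 vs 19).
No option is at least as good as D on every objective and strictly better on one.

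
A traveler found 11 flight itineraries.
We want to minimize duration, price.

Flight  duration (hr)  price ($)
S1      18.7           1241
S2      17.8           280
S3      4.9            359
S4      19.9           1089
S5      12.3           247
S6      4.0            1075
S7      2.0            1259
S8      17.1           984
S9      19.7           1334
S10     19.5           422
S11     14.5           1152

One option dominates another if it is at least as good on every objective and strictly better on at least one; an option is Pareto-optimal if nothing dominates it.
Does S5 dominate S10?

Yes

S5 vs S10: duration 12.3≤19.5, price 247≤422 — S5 is at least as good on every objective with at least one strict improvement.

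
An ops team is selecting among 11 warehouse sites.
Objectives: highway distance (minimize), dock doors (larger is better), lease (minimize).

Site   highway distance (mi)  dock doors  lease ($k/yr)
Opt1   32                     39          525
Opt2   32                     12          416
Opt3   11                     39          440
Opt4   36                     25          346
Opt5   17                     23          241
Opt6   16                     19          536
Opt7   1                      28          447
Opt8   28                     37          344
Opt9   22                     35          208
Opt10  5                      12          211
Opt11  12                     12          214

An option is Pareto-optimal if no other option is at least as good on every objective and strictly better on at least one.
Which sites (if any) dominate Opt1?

Opt3: highway distance 11≤32, dock doors 39≥39, lease 440≤525 — dominates Opt1.
Others (Opt2, Opt4, Opt5, Opt6, Opt7, Opt8, Opt9, Opt10, Opt11) are each worse than Opt1 on at least one objective.

Opt3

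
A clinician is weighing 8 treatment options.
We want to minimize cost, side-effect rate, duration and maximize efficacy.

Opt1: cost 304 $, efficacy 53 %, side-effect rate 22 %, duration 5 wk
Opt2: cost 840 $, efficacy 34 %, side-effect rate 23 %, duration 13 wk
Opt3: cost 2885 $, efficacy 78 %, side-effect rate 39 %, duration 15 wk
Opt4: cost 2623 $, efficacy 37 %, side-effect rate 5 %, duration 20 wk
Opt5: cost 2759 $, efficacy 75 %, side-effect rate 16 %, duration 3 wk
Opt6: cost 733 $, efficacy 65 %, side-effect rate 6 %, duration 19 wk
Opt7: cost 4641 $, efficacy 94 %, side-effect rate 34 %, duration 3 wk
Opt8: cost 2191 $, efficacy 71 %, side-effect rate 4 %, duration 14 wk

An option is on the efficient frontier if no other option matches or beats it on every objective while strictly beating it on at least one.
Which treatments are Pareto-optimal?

Opt1: not dominated (best cost).
Opt2: dominated by Opt1 (cost 304≤840, efficacy 53≥34, side-effect rate 22≤23, duration 5≤13).
Opt3: not dominated.
Opt4: dominated by Opt8 (cost 2191≤2623, efficacy 71≥37, side-effect rate 4≤5, duration 14≤20).
Opt5: not dominated.
Opt6: not dominated.
Opt7: not dominated (best efficacy).
Opt8: not dominated (best side-effect rate).

Opt1, Opt3, Opt5, Opt6, Opt7, Opt8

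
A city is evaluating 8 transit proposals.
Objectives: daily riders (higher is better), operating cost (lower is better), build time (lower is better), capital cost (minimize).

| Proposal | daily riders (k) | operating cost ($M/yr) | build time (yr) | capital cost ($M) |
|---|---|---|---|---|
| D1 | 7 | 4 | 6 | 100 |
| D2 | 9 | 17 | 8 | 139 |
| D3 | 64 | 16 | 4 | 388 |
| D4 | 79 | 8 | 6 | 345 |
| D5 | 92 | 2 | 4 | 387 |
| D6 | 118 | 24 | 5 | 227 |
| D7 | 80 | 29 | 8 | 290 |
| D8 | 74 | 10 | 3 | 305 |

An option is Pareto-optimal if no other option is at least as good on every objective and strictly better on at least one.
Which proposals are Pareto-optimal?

D1, D2, D4, D5, D6, D8

D1: not dominated (best capital cost).
D2: not dominated.
D3: dominated by D5 (daily riders 92≥64, operating cost 2≤16, build time 4≤4, capital cost 387≤388).
D4: not dominated.
D5: not dominated (best operating cost).
D6: not dominated (best daily riders).
D7: dominated by D6 (daily riders 118≥80, operating cost 24≤29, build time 5≤8, capital cost 227≤290).
D8: not dominated (best build time).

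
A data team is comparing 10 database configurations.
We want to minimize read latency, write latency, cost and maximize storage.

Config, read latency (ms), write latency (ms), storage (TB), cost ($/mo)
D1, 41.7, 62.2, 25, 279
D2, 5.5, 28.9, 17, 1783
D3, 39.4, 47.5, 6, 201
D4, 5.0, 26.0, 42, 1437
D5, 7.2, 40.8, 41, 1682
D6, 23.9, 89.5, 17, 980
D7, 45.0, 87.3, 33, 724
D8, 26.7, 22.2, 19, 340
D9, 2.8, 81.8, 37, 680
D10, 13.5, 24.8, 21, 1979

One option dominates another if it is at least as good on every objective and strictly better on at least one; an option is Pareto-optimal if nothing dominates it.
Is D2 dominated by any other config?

Yes

D4 vs D2: read latency 5.0≤5.5, write latency 26.0≤28.9, storage 42≥17, cost 1437≤1783 — D4 is at least as good on every objective and strictly better on at least one, so D4 dominates D2.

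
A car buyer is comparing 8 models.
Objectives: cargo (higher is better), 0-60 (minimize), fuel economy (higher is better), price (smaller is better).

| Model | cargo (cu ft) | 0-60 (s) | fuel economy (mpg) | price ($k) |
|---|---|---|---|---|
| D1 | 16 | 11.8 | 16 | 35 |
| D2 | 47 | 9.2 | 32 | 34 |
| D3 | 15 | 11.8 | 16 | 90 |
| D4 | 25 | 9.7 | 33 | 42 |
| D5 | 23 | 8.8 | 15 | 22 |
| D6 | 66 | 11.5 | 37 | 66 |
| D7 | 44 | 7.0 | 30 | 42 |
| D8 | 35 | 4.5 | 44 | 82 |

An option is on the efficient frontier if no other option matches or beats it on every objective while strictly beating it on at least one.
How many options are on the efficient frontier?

6

D1: dominated by D2 (cargo 47≥16, 0-60 9.2≤11.8, fuel economy 32≥16, price 34≤35).
D2: not dominated.
D3: dominated by D1 (cargo 16≥15, 0-60 11.8≤11.8, fuel economy 16≥16, price 35≤90).
D4: not dominated.
D5: not dominated (best price).
D6: not dominated (best cargo).
D7: not dominated.
D8: not dominated (best 0-60).
Pareto-optimal: D2, D4, D5, D6, D7, D8 → 6.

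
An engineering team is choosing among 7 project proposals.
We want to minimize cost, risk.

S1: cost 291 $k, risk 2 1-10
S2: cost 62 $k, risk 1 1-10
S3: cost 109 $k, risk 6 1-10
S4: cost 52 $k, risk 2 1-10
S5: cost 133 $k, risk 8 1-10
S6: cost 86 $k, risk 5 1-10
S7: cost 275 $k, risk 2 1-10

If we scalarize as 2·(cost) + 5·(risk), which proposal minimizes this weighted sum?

S4

S1: 2·291 + 5·2 = 592
S2: 2·62 + 5·1 = 129
S3: 2·109 + 5·6 = 248
S4: 2·52 + 5·2 = 114
S5: 2·133 + 5·8 = 306
S6: 2·86 + 5·5 = 197
S7: 2·275 + 5·2 = 560
Lowest: S4 at 114.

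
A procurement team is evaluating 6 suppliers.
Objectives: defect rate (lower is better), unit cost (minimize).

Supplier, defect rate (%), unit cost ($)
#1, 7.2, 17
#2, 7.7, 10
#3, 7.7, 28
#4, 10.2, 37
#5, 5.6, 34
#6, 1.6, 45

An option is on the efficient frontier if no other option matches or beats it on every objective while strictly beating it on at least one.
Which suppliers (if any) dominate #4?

#1: defect rate 7.2≤10.2, unit cost 17≤37 — dominates #4.
#2: defect rate 7.7≤10.2, unit cost 10≤37 — dominates #4.
#3: defect rate 7.7≤10.2, unit cost 28≤37 — dominates #4.
#5: defect rate 5.6≤10.2, unit cost 34≤37 — dominates #4.
Others (#6) are each worse than #4 on at least one objective.

#1, #2, #3, #5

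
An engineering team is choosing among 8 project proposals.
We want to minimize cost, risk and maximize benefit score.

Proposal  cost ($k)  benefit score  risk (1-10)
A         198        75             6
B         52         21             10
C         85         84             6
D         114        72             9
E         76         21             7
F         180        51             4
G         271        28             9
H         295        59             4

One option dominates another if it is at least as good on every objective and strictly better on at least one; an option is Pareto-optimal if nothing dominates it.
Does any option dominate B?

No

A: worse on cost (198 vs 52).
C: worse on cost (85 vs 52).
D: worse on cost (114 vs 52).
E: worse on cost (76 vs 52).
F: worse on cost (180 vs 52).
G: worse on cost (271 vs 52).
H: worse on cost (295 vs 52).
No option is at least as good as B on every objective and strictly better on one.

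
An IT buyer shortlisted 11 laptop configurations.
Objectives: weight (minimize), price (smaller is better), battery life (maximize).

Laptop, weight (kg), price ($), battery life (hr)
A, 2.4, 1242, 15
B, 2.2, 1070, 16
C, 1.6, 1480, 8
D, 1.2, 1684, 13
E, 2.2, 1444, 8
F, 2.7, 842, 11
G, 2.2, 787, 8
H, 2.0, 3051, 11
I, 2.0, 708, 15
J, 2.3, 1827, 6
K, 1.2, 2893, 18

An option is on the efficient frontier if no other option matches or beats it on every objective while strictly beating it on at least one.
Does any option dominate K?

A: worse on weight (2.4 vs 1.2).
B: worse on weight (2.2 vs 1.2).
C: worse on weight (1.6 vs 1.2).
D: worse on battery life (13 vs 18).
E: worse on weight (2.2 vs 1.2).
F: worse on weight (2.7 vs 1.2).
G: worse on weight (2.2 vs 1.2).
H: worse on weight (2.0 vs 1.2).
I: worse on weight (2.0 vs 1.2).
J: worse on weight (2.3 vs 1.2).
No option is at least as good as K on every objective and strictly better on one.

No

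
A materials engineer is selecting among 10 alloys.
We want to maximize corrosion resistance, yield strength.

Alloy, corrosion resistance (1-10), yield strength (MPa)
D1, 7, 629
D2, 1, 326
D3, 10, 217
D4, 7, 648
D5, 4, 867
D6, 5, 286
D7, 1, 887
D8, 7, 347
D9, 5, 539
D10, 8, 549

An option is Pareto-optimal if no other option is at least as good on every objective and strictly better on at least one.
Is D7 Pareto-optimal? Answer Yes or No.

Yes

D1: worse on yield strength (629 vs 887).
D2: worse on yield strength (326 vs 887).
D3: worse on yield strength (217 vs 887).
D4: worse on yield strength (648 vs 887).
D5: worse on yield strength (867 vs 887).
D6: worse on yield strength (286 vs 887).
D8: worse on yield strength (347 vs 887).
D9: worse on yield strength (539 vs 887).
D10: worse on yield strength (549 vs 887).
No option is at least as good as D7 on every objective and strictly better on one.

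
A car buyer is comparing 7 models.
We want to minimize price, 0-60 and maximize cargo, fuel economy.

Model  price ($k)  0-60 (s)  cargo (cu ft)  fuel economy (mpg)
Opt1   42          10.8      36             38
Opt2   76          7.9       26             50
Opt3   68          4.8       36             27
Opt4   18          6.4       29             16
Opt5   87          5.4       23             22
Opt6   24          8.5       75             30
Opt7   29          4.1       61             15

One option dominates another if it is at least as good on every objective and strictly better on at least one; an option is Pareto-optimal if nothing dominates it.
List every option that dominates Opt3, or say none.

none

Opt1: worse on 0-60 (10.8 vs 4.8).
Opt2: worse on price (76 vs 68).
Opt4: worse on 0-60 (6.4 vs 4.8).
Opt5: worse on price (87 vs 68).
Opt6: worse on 0-60 (8.5 vs 4.8).
Opt7: worse on fuel economy (15 vs 27).
No option dominates Opt3.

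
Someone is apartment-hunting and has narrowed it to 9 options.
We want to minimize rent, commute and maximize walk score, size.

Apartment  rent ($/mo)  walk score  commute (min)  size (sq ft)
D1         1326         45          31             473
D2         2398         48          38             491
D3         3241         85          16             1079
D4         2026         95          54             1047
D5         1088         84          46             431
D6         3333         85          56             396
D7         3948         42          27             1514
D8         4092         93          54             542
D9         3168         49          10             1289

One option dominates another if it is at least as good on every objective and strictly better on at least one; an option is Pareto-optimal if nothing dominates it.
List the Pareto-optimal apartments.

D1, D2, D3, D4, D5, D7, D9

D1: not dominated.
D2: not dominated.
D3: not dominated.
D4: not dominated (best walk score).
D5: not dominated (best rent).
D6: dominated by D3 (rent 3241≤3333, walk score 85≥85, commute 16≤56, size 1079≥396).
D7: not dominated (best size).
D8: dominated by D4 (rent 2026≤4092, walk score 95≥93, commute 54≤54, size 1047≥542).
D9: not dominated (best commute).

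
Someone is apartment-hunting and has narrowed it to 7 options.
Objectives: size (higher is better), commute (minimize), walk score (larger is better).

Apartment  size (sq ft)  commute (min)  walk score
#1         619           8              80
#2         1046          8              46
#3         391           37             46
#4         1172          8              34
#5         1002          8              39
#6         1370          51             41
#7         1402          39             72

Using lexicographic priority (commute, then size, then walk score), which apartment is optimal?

#4

First minimize commute: best is 8, kept {#1, #2, #4, #5}.
Then maximize size: best is 1172, kept {#4}.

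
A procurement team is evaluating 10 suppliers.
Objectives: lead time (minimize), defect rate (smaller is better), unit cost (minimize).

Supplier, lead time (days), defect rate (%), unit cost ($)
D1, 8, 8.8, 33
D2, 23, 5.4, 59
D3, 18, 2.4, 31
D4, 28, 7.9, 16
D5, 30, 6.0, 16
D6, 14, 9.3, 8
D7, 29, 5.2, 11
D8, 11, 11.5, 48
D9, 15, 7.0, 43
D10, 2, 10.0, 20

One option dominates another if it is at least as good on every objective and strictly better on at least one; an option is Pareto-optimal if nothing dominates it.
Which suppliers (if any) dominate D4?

none

D1: worse on defect rate (8.8 vs 7.9).
D2: worse on unit cost (59 vs 16).
D3: worse on unit cost (31 vs 16).
D5: worse on lead time (30 vs 28).
D6: worse on defect rate (9.3 vs 7.9).
D7: worse on lead time (29 vs 28).
D8: worse on defect rate (11.5 vs 7.9).
D9: worse on unit cost (43 vs 16).
D10: worse on defect rate (10.0 vs 7.9).
No option dominates D4.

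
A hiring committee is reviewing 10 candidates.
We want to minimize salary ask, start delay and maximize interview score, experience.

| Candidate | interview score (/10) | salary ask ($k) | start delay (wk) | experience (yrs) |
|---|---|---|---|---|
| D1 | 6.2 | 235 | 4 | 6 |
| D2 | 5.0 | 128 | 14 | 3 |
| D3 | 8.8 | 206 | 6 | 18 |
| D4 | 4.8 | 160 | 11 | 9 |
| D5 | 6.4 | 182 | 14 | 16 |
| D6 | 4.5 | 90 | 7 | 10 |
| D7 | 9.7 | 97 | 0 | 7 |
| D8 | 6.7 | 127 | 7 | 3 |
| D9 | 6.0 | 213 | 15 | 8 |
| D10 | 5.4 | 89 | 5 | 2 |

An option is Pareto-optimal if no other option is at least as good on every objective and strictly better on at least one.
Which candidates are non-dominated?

D1: dominated by D7 (interview score 9.7≥6.2, salary ask 97≤235, start delay 0≤4, experience 7≥6).
D2: dominated by D7 (interview score 9.7≥5.0, salary ask 97≤128, start delay 0≤14, experience 7≥3).
D3: not dominated (best experience).
D4: not dominated.
D5: not dominated.
D6: not dominated.
D7: not dominated (best interview score).
D8: dominated by D7 (interview score 9.7≥6.7, salary ask 97≤127, start delay 0≤7, experience 7≥3).
D9: dominated by D3 (interview score 8.8≥6.0, salary ask 206≤213, start delay 6≤15, experience 18≥8).
D10: not dominated (best salary ask).

D3, D4, D5, D6, D7, D10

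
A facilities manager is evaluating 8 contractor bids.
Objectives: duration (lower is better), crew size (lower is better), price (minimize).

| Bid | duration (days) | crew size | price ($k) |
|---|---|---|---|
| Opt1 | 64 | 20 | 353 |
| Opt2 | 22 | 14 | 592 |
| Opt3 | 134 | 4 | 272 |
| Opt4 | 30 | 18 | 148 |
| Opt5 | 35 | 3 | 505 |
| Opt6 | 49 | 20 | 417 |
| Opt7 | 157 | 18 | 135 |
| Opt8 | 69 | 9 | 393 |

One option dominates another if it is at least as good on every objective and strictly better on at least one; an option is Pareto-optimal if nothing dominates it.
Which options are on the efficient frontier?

Opt2, Opt3, Opt4, Opt5, Opt7, Opt8

Opt1: dominated by Opt4 (duration 30≤64, crew size 18≤20, price 148≤353).
Opt2: not dominated (best duration).
Opt3: not dominated.
Opt4: not dominated.
Opt5: not dominated (best crew size).
Opt6: dominated by Opt4 (duration 30≤49, crew size 18≤20, price 148≤417).
Opt7: not dominated (best price).
Opt8: not dominated.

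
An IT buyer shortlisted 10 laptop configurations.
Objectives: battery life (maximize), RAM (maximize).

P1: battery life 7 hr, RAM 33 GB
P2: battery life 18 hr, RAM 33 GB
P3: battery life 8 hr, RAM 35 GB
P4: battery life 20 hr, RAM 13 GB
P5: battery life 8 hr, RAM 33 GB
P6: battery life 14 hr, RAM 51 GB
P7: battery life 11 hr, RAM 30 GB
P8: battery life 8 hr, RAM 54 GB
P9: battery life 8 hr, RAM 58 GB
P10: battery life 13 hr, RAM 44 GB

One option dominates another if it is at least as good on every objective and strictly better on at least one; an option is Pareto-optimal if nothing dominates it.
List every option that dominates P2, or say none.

P1: worse on battery life (7 vs 18).
P3: worse on battery life (8 vs 18).
P4: worse on RAM (13 vs 33).
P5: worse on battery life (8 vs 18).
P6: worse on battery life (14 vs 18).
P7: worse on battery life (11 vs 18).
P8: worse on battery life (8 vs 18).
P9: worse on battery life (8 vs 18).
P10: worse on battery life (13 vs 18).
No option dominates P2.

none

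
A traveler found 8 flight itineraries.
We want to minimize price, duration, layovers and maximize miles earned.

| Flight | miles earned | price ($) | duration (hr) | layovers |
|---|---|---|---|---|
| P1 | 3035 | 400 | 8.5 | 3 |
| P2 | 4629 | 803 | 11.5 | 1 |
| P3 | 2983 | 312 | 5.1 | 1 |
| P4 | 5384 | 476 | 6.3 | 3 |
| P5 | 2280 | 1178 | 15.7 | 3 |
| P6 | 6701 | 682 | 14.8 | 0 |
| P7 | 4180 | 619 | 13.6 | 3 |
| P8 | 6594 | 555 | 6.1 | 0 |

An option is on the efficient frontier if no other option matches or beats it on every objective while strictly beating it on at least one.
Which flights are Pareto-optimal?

P1, P3, P4, P6, P8

P1: not dominated.
P2: dominated by P8 (miles earned 6594≥4629, price 555≤803, duration 6.1≤11.5, layovers 0≤1).
P3: not dominated (best price).
P4: not dominated.
P5: dominated by P1 (miles earned 3035≥2280, price 400≤1178, duration 8.5≤15.7, layovers 3≤3).
P6: not dominated (best miles earned).
P7: dominated by P4 (miles earned 5384≥4180, price 476≤619, duration 6.3≤13.6, layovers 3≤3).
P8: not dominated.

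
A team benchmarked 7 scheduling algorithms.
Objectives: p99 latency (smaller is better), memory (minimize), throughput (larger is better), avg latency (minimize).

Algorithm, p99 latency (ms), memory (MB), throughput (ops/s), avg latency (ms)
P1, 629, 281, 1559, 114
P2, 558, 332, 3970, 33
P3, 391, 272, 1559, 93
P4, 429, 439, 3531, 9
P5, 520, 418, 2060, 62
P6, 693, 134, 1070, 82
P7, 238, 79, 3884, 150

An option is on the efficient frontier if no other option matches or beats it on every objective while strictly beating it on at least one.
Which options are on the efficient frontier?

P2, P3, P4, P5, P6, P7

P1: dominated by P3 (p99 latency 391≤629, memory 272≤281, throughput 1559≥1559, avg latency 93≤114).
P2: not dominated (best throughput).
P3: not dominated.
P4: not dominated (best avg latency).
P5: not dominated.
P6: not dominated.
P7: not dominated (best p99 latency).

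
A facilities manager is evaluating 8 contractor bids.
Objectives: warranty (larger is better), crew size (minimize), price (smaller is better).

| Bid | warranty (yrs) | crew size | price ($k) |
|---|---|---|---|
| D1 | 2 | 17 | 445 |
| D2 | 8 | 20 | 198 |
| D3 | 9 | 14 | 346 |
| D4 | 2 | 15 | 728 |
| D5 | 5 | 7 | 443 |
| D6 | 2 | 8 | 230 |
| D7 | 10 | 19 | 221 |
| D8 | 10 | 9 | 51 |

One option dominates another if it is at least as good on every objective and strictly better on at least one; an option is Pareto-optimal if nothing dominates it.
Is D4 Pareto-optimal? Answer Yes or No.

D3 vs D4: warranty 9≥2, crew size 14≤15, price 346≤728 — D3 is at least as good on every objective and strictly better on at least one, so D3 dominates D4.

No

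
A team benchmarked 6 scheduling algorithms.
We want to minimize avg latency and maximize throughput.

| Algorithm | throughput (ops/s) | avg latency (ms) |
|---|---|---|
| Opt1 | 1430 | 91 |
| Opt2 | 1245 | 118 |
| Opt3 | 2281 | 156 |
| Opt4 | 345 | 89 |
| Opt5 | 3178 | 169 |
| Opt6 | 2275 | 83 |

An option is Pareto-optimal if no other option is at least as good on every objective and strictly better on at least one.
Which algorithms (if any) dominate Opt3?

Opt1: worse on throughput (1430 vs 2281).
Opt2: worse on throughput (1245 vs 2281).
Opt4: worse on throughput (345 vs 2281).
Opt5: worse on avg latency (169 vs 156).
Opt6: worse on throughput (2275 vs 2281).
No option dominates Opt3.

none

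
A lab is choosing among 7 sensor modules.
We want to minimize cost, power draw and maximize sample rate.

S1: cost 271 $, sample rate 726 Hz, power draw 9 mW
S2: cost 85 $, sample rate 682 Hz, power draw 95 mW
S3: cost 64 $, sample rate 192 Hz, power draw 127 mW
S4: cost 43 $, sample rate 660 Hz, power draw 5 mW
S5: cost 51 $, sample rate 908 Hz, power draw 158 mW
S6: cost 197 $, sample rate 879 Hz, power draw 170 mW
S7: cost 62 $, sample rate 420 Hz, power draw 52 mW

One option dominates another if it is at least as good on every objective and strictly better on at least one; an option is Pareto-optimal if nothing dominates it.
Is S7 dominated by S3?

S3 vs S7: S3 is worse on cost (64 vs 62), so it does not dominate S7.

No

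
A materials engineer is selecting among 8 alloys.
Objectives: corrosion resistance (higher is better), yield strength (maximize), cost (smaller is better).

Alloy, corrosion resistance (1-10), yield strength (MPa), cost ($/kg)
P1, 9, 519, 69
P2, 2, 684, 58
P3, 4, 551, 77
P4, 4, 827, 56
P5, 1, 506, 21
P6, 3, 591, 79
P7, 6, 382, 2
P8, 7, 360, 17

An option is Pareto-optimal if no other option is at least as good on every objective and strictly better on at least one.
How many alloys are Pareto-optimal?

P1: not dominated (best corrosion resistance).
P2: dominated by P4 (corrosion resistance 4≥2, yield strength 827≥684, cost 56≤58).
P3: dominated by P4 (corrosion resistance 4≥4, yield strength 827≥551, cost 56≤77).
P4: not dominated (best yield strength).
P5: not dominated.
P6: dominated by P4 (corrosion resistance 4≥3, yield strength 827≥591, cost 56≤79).
P7: not dominated (best cost).
P8: not dominated.
Pareto-optimal: P1, P4, P5, P7, P8 → 5.

5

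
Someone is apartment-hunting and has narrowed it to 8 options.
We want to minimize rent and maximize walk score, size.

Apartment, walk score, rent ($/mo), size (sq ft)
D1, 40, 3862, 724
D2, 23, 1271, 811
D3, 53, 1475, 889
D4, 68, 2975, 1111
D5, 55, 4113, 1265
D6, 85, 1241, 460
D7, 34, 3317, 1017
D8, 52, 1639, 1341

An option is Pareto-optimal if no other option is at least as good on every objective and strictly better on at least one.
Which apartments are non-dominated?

D2, D3, D4, D5, D6, D8

D1: dominated by D3 (walk score 53≥40, rent 1475≤3862, size 889≥724).
D2: not dominated.
D3: not dominated.
D4: not dominated.
D5: not dominated.
D6: not dominated (best walk score).
D7: dominated by D4 (walk score 68≥34, rent 2975≤3317, size 1111≥1017).
D8: not dominated (best size).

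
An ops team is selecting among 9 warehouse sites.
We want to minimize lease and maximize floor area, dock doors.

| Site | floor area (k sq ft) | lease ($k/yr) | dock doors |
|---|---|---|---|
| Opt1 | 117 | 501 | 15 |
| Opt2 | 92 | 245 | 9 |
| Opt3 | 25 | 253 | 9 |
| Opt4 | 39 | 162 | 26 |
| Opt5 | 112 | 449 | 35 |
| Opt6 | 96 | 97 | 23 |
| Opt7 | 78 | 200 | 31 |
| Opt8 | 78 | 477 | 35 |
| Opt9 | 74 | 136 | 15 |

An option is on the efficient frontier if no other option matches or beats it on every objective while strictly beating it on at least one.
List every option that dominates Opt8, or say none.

Opt5: floor area 112≥78, lease 449≤477, dock doors 35≥35 — dominates Opt8.
Others (Opt1, Opt2, Opt3, Opt4, Opt6, Opt7, Opt9) are each worse than Opt8 on at least one objective.

Opt5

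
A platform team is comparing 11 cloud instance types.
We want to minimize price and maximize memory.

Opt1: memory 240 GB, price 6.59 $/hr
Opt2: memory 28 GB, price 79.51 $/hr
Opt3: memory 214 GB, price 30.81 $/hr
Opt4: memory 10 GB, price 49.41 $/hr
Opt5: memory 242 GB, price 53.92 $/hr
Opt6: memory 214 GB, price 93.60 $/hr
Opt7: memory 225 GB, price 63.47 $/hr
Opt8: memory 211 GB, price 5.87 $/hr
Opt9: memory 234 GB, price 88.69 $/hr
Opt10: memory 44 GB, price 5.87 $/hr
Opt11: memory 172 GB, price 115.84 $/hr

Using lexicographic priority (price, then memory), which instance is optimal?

Opt8

First minimize price: best is 5.87, kept {Opt8, Opt10}.
Then maximize memory: best is 211, kept {Opt8}.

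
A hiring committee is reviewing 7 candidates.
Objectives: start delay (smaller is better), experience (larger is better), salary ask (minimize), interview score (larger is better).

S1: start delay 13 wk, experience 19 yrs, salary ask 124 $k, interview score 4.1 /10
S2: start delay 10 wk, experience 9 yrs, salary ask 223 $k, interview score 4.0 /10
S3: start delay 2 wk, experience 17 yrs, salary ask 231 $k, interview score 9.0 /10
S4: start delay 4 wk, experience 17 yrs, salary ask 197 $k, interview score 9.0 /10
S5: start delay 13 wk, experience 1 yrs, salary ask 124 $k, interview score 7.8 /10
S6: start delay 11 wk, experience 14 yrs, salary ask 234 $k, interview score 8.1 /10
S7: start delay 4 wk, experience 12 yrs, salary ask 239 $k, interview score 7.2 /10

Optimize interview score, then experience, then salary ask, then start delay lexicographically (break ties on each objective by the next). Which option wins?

First maximize interview score: best is 9.0, kept {S3, S4}.
Then maximize experience: best is 17, kept {S3, S4}.
Then minimize salary ask: best is 197, kept {S4}.

S4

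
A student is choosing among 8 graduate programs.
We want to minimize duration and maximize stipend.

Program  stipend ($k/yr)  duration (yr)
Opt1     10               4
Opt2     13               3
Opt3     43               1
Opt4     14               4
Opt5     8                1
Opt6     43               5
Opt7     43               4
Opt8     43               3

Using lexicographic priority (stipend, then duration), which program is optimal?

Opt3

First maximize stipend: best is 43, kept {Opt3, Opt6, Opt7, Opt8}.
Then minimize duration: best is 1, kept {Opt3}.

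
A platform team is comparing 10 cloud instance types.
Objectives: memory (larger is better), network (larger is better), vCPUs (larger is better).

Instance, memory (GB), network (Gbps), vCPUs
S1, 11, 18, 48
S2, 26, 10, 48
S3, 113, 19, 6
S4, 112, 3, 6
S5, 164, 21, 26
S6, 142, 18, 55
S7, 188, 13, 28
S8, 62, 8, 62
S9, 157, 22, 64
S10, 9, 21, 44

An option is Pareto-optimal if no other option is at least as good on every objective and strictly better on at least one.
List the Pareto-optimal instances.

S5, S7, S9

S1: dominated by S6 (memory 142≥11, network 18≥18, vCPUs 55≥48).
S2: dominated by S6 (memory 142≥26, network 18≥10, vCPUs 55≥48).
S3: dominated by S5 (memory 164≥113, network 21≥19, vCPUs 26≥6).
S4: dominated by S3 (memory 113≥112, network 19≥3, vCPUs 6≥6).
S5: not dominated.
S6: dominated by S9 (memory 157≥142, network 22≥18, vCPUs 64≥55).
S7: not dominated (best memory).
S8: dominated by S9 (memory 157≥62, network 22≥8, vCPUs 64≥62).
S9: not dominated (best network).
S10: dominated by S9 (memory 157≥9, network 22≥21, vCPUs 64≥44).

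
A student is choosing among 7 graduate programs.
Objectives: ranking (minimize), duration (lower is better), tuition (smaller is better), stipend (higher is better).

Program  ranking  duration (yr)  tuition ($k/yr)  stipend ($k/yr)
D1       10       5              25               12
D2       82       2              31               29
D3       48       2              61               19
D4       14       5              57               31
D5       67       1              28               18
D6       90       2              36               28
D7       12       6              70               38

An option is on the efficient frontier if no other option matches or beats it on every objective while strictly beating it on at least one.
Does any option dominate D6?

Yes

D2 vs D6: ranking 82≤90, duration 2≤2, tuition 31≤36, stipend 29≥28 — D2 is at least as good on every objective and strictly better on at least one, so D2 dominates D6.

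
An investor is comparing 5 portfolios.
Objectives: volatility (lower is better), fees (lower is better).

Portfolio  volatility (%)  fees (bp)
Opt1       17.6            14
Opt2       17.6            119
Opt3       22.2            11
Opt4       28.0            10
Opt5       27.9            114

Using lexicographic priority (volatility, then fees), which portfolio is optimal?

Opt1

First minimize volatility: best is 17.6, kept {Opt1, Opt2}.
Then minimize fees: best is 14, kept {Opt1}.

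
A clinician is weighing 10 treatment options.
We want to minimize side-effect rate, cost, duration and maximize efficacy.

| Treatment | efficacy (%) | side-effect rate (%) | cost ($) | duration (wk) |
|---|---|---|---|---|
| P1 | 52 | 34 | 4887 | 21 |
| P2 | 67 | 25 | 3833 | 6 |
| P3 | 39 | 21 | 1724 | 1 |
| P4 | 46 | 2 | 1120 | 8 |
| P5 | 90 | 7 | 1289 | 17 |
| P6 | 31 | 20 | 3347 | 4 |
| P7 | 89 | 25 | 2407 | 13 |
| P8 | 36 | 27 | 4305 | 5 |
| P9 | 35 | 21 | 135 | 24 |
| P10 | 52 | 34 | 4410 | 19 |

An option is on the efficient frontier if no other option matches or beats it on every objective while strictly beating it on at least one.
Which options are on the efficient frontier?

P1: dominated by P2 (efficacy 67≥52, side-effect rate 25≤34, cost 3833≤4887, duration 6≤21).
P2: not dominated.
P3: not dominated (best duration).
P4: not dominated (best side-effect rate).
P5: not dominated (best efficacy).
P6: not dominated.
P7: not dominated.
P8: dominated by P3 (efficacy 39≥36, side-effect rate 21≤27, cost 1724≤4305, duration 1≤5).
P9: not dominated (best cost).
P10: dominated by P2 (efficacy 67≥52, side-effect rate 25≤34, cost 3833≤4410, duration 6≤19).

P2, P3, P4, P5, P6, P7, P9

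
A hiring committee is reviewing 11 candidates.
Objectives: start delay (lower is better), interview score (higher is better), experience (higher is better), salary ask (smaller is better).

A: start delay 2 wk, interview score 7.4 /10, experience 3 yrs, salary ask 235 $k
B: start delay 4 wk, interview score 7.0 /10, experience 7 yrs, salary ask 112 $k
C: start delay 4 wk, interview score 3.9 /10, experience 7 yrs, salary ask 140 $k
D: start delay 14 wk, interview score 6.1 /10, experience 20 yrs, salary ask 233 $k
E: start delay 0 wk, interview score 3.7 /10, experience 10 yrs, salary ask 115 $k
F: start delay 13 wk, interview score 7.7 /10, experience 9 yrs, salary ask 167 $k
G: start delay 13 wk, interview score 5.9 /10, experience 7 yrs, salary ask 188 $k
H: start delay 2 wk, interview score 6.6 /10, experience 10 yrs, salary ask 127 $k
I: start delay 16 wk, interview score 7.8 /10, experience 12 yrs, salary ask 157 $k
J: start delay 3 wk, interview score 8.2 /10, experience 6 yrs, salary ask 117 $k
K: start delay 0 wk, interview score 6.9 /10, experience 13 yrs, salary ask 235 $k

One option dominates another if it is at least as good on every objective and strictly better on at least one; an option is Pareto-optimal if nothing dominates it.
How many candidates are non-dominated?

9

A: not dominated.
B: not dominated (best salary ask).
C: dominated by B (start delay 4≤4, interview score 7.0≥3.9, experience 7≥7, salary ask 112≤140).
D: not dominated (best experience).
E: not dominated.
F: not dominated.
G: dominated by B (start delay 4≤13, interview score 7.0≥5.9, experience 7≥7, salary ask 112≤188).
H: not dominated.
I: not dominated.
J: not dominated (best interview score).
K: not dominated.
Pareto-optimal: A, B, D, E, F, H, I, J, K → 9.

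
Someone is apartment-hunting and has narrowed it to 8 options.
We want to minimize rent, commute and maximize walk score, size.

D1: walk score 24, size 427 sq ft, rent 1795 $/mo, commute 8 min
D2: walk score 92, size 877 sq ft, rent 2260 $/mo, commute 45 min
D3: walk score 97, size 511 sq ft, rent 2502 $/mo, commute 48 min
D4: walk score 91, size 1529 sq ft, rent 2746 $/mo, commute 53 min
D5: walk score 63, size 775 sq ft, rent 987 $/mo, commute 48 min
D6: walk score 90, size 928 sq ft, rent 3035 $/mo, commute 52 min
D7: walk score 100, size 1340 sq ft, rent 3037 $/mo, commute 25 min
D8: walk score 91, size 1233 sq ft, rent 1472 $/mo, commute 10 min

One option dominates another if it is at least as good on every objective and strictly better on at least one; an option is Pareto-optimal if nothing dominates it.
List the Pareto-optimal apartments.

D1: not dominated (best commute).
D2: not dominated.
D3: not dominated.
D4: not dominated (best size).
D5: not dominated (best rent).
D6: dominated by D8 (walk score 91≥90, size 1233≥928, rent 1472≤3035, commute 10≤52).
D7: not dominated (best walk score).
D8: not dominated.

D1, D2, D3, D4, D5, D7, D8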